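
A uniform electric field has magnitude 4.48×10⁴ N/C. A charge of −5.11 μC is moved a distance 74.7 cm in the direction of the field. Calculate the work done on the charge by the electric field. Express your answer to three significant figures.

The potential change for a displacement 74.7 cm in the direction of the field is ΔV = −Ed = -3.35×10⁴ V.
W_field = −qΔV = -0.171 J.

-0.171 J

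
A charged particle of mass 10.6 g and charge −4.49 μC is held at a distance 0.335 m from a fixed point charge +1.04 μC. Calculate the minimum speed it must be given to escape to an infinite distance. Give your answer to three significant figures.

4.86 m/s

To just escape, total mechanical energy must reach zero at infinity: ½mv²_min + U = 0, so ½mv²_min = −U = |kQq|/r.
|U| = |kQq|/r = (8.99×10⁹ N·m²/C²)(1.04×10⁻⁶)(4.49×10⁻⁶)/(0.335) = 0.125 J.
v_min = √(2|U|/m) = √(2·0.125/0.0106) = 4.86 m/s.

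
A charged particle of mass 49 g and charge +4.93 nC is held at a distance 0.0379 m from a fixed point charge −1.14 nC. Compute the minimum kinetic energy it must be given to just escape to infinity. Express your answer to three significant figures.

1.33×10⁻⁶ J

To just escape, total mechanical energy must reach zero at infinity: ½mv²_min + U = 0, so ½mv²_min = −U = |kQq|/r.
|U| = |kQq|/r = (8.99×10⁹ N·m²/C²)(1.14×10⁻⁹)(4.93×10⁻⁹)/(0.0379) = 1.33×10⁻⁶ J.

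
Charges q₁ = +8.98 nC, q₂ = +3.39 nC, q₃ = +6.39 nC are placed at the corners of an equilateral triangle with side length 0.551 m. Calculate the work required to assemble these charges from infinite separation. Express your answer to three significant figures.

The work to assemble the configuration equals its total potential energy, U = Σ kqᵢqⱼ/rᵢⱼ over all pairs.
All three pair separations equal the side length, 0.551 m.
U = (4.97×10⁻⁷) + (9.36×10⁻⁷) + (3.53×10⁻⁷) = 1.79×10⁻⁶ J.

1.79×10⁻⁶ J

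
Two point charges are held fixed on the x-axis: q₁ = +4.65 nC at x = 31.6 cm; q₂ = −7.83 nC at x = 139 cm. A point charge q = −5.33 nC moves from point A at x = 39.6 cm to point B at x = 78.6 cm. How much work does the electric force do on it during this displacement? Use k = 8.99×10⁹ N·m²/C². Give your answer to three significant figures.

The work done by the electric force is W_field = −ΔU = −q(V_B − V_A) = q(V_A − V_B).
At A: distances to the source charges are 0.0800 m, 0.994 m; V_A = Σ kqᵢ/rᵢ = 452 V.
At B: distances to the source charges are 0.470 m, 0.604 m; V_B = Σ kqᵢ/rᵢ = -27.6 V.
ΔV = V_B − V_A = -479 V.
W_field = −qΔV = −(-5.33×10⁻⁹ C)(-479 V) = -2.55×10⁻⁶ J.

-2.55×10⁻⁶ J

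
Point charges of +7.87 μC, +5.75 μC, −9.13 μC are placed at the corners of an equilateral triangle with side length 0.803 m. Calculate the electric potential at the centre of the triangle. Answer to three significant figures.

The total potential is the scalar sum of each charge's contribution, V = Σ kqᵢ/rᵢ.
The distance from each vertex to the centroid is a/√3 = 0.464 m.
V = k[(7.87×10⁻⁶)/(0.464) + (5.75×10⁻⁶)/(0.464) + (-9.13×10⁻⁶)/(0.464)] = 8.71×10⁴ V.

8.71×10⁴ V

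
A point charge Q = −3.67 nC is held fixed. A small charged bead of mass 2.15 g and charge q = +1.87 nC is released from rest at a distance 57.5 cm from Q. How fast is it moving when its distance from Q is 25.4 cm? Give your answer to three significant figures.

Only the electrostatic force acts, so mechanical energy is conserved: ½mv² = U₁ − U₂ = kQq(1/r₁ − 1/r₂).
U₁ − U₂ = (8.99×10⁹ N·m²/C²)(-3.67×10⁻⁹ C)(1.87×10⁻⁹ C)(1/0.575 − 1/0.254) = 1.36×10⁻⁷ J.
v = √(2·1.36×10⁻⁷/2.15×10⁻³) = 0.0112 m/s.

0.0112 m/s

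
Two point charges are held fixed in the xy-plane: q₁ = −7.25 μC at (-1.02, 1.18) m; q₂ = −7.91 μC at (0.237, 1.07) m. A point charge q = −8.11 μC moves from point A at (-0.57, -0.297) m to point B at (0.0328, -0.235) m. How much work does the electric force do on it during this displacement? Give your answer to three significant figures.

-0.0307 J

The work done by the electric force is W_field = −ΔU = −q(V_B − V_A) = q(V_A − V_B).
At A: distances to the source charges are 1.54 m, 1.59 m; V_A = Σ kqᵢ/rᵢ = -8.70×10⁴ V.
At B: distances to the source charges are 1.76 m, 1.32 m; V_B = Σ kqᵢ/rᵢ = -9.08×10⁴ V.
ΔV = V_B − V_A = -3780 V.
W_field = −qΔV = −(-8.11×10⁻⁶ C)(-3780 V) = -0.0307 J.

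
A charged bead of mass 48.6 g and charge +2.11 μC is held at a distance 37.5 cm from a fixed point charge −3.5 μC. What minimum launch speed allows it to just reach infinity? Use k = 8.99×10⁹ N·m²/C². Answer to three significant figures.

2.70 m/s

To just escape, total mechanical energy must reach zero at infinity: ½mv²_min + U = 0, so ½mv²_min = −U = |kQq|/r.
|U| = |kQq|/r = (8.99×10⁹ N·m²/C²)(3.50×10⁻⁶)(2.11×10⁻⁶)/(0.375) = 0.177 J.
v_min = √(2|U|/m) = √(2·0.177/0.0486) = 2.70 m/s.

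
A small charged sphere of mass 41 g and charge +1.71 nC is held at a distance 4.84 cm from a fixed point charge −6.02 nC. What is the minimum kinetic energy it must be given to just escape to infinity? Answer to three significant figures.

To just escape, total mechanical energy must reach zero at infinity: ½mv²_min + U = 0, so ½mv²_min = −U = |kQq|/r.
|U| = |kQq|/r = (8.99×10⁹ N·m²/C²)(6.02×10⁻⁹)(1.71×10⁻⁹)/(0.0484) = 1.91×10⁻⁶ J.

1.91×10⁻⁶ J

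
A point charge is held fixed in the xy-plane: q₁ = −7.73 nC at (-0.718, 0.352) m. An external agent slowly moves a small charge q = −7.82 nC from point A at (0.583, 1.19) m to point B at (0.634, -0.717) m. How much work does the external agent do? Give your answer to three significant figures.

For quasistatic motion the external work equals the change in potential energy: W_ext = qΔV = q(V_B − V_A).
At A: distance to the source charge is 1.55 m; V_A = kq₁/r = -44.9 V.
At B: distance to the source charge is 1.72 m; V_B = kq₁/r = -40.3 V.
ΔV = V_B − V_A = 4.59 V.
W_ext = qΔV = (-7.82×10⁻⁹ C)(4.59 V) = -3.59×10⁻⁸ J.

-3.59×10⁻⁸ J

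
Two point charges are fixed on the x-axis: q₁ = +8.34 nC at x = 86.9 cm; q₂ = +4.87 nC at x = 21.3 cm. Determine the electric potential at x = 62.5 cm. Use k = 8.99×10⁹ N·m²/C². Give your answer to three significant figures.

414 V

The total potential is the scalar sum of each charge's contribution, V = Σ kqᵢ/rᵢ.
Distances from the field point to each charge: r₁ = 0.244 m, r₂ = 0.412 m.
V = k[(8.34×10⁻⁹)/(0.244) + (4.87×10⁻⁹)/(0.412)] = 414 V.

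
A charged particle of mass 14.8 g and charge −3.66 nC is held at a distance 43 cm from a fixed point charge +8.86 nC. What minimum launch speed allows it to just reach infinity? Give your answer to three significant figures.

To just escape, total mechanical energy must reach zero at infinity: ½mv²_min + U = 0, so ½mv²_min = −U = |kQq|/r.
|U| = |kQq|/r = (8.99×10⁹ N·m²/C²)(8.86×10⁻⁹)(3.66×10⁻⁹)/(0.430) = 6.78×10⁻⁷ J.
v_min = √(2|U|/m) = √(2·6.78×10⁻⁷/0.0148) = 9.57×10⁻³ m/s.

9.57×10⁻³ m/s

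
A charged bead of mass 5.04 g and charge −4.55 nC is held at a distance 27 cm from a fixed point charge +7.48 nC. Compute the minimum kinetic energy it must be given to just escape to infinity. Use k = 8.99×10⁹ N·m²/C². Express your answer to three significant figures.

To just escape, total mechanical energy must reach zero at infinity: ½mv²_min + U = 0, so ½mv²_min = −U = |kQq|/r.
|U| = |kQq|/r = (8.99×10⁹ N·m²/C²)(7.48×10⁻⁹)(4.55×10⁻⁹)/(0.270) = 1.13×10⁻⁶ J.

1.13×10⁻⁶ J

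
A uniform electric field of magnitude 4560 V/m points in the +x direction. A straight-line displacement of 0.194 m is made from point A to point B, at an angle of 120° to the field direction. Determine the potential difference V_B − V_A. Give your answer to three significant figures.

442 V

Only the component of displacement along E changes the potential: ΔV = −E·d·cosθ.
ΔV = −(4560 V/m)(0.194 m)cos120° = 442 V.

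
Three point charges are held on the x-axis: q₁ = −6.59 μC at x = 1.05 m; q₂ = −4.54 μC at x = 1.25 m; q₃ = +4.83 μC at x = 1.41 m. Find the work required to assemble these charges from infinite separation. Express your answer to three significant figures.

-0.682 J

The work to assemble the configuration equals its total potential energy, U = Σ kqᵢqⱼ/rᵢⱼ over all pairs.
Pair separations: r₁₂ = 0.200 m, r₁₃ = 0.360 m, r₂₃ = 0.160 m.
U = (1.34) + (-0.795) + (-1.23) = -0.682 J.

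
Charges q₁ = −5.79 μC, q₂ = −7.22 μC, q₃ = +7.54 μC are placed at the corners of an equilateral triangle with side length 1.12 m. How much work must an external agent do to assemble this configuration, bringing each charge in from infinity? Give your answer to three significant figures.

-0.452 J

The assembly work is the sum of pairwise potential energies, U = Σ_{i<j} kqᵢqⱼ/rᵢⱼ.
All three pair separations equal the side length, 1.12 m.
U = (0.336) + (-0.350) + (-0.437) = -0.452 J.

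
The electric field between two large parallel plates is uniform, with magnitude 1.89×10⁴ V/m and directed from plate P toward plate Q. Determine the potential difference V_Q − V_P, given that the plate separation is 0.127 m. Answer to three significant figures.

-2400 V

In a uniform field, potential decreases in the direction of E: ΔV = −E·d for a displacement d parallel to E.
Going from P to Q is a displacement of 0.127 m along the field, so V_Q − V_P = −Ed = -2400 V.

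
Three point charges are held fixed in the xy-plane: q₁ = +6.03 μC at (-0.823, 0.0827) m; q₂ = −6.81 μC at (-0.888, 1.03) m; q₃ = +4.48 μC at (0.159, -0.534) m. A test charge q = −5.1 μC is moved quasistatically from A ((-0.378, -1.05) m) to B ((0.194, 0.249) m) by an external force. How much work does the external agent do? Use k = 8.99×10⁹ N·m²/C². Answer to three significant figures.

0.0608 J

For quasistatic motion the external work equals the change in potential energy: W_ext = qΔV = q(V_B − V_A).
At A: distances to the source charges are 1.22 m, 2.14 m, 0.745 m; V_A = Σ kqᵢ/rᵢ = 7.00×10⁴ V.
At B: distances to the source charges are 1.03 m, 1.33 m, 0.784 m; V_B = Σ kqᵢ/rᵢ = 5.81×10⁴ V.
ΔV = V_B − V_A = -1.19×10⁴ V.
W_ext = qΔV = (-5.10×10⁻⁶ C)(-1.19×10⁴ V) = 0.0608 J.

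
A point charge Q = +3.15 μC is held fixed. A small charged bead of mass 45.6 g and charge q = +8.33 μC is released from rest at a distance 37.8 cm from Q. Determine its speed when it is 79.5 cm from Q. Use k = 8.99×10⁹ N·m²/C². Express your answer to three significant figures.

Only the electrostatic force acts, so mechanical energy is conserved: ½mv² = U₁ − U₂ = kQq(1/r₁ − 1/r₂).
U₁ − U₂ = (8.99×10⁹ N·m²/C²)(3.15×10⁻⁶ C)(8.33×10⁻⁶ C)(1/0.378 − 1/0.795) = 0.327 J.
v = √(2·0.327/0.0456) = 3.79 m/s.

3.79 m/s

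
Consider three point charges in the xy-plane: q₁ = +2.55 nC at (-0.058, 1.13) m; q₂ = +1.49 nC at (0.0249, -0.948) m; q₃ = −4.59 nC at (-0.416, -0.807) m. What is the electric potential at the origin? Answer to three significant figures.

The total potential is the scalar sum of each charge's contribution, V = Σ kqᵢ/rᵢ.
Distances from the field point to each charge: r₁ = 1.13 m, r₂ = 0.948 m, r₃ = 0.908 m.
V = k[(2.55×10⁻⁹)/(1.13) + (1.49×10⁻⁹)/(0.948) + (-4.59×10⁻⁹)/(0.908)] = -11.1 V.

-11.1 V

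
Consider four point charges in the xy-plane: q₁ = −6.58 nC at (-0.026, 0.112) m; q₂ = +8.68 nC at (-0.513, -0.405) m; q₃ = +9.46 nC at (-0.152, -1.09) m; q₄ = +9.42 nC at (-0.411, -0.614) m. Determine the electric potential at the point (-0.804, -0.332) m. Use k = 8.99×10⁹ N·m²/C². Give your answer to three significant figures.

Electric potential is a scalar, so the contributions from each charge add algebraically: V = Σ kqᵢ/rᵢ.
Distances from the field point to each charge: r₁ = 0.896 m, r₂ = 0.300 m, r₃ = 1.00 m, r₄ = 0.484 m.
V = k[(-6.58×10⁻⁹)/(0.896) + (8.68×10⁻⁹)/(0.300) + (9.46×10⁻⁹)/(1.00) + (9.42×10⁻⁹)/(0.484)] = 454 V.

454 V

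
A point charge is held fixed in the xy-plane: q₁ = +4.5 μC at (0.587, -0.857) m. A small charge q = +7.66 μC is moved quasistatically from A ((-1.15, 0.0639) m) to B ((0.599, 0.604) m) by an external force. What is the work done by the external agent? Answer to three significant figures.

0.0545 J

For quasistatic motion the external work equals the change in potential energy: W_ext = qΔV = q(V_B − V_A).
At A: distance to the source charge is 1.97 m; V_A = kq₁/r = 2.06×10⁴ V.
At B: distance to the source charge is 1.46 m; V_B = kq₁/r = 2.77×10⁴ V.
ΔV = V_B − V_A = 7110 V.
W_ext = qΔV = (7.66×10⁻⁶ C)(7110 V) = 0.0545 J.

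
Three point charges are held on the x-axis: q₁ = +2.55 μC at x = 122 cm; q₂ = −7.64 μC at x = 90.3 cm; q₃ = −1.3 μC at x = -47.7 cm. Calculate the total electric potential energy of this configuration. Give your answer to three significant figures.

The assembly work is the sum of pairwise potential energies, U = Σ_{i<j} kqᵢqⱼ/rᵢⱼ.
Pair separations: r₁₂ = 0.317 m, r₁₃ = 1.70 m, r₂₃ = 1.38 m.
U = (-0.553) + (-0.0176) + (0.0647) = -0.505 J.

-0.505 J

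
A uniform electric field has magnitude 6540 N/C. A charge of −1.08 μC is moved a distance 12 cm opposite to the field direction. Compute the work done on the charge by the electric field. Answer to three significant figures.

8.48×10⁻⁴ J

The potential change for a displacement 12 cm opposite to the field direction is ΔV = +Ed = 785 V.
W_field = −qΔV = 8.48×10⁻⁴ J.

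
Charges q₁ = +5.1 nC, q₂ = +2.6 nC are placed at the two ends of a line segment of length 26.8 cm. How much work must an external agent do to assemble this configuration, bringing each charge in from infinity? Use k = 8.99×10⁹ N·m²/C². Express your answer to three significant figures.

4.45×10⁻⁷ J

The assembly work is the sum of pairwise potential energies, U = Σ_{i<j} kqᵢqⱼ/rᵢⱼ.
The separation is r = 0.268 m.
U = (4.45×10⁻⁷) = 4.45×10⁻⁷ J.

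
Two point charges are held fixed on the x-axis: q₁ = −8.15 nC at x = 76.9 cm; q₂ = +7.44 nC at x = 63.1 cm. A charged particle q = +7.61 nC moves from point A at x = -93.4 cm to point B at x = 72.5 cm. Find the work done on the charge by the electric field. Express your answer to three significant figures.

7.26×10⁻⁶ J

The work done by the electric force is W_field = −ΔU = −q(V_B − V_A) = q(V_A − V_B).
At A: distances to the source charges are 1.70 m, 1.56 m; V_A = Σ kqᵢ/rᵢ = -0.285 V.
At B: distances to the source charges are 0.0440 m, 0.0940 m; V_B = Σ kqᵢ/rᵢ = -954 V.
ΔV = V_B − V_A = -953 V.
W_field = −qΔV = −(7.61×10⁻⁹ C)(-953 V) = 7.26×10⁻⁶ J.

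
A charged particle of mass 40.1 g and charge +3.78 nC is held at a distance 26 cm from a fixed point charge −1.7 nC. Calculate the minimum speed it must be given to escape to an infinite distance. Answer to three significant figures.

To just escape, total mechanical energy must reach zero at infinity: ½mv²_min + U = 0, so ½mv²_min = −U = |kQq|/r.
|U| = |kQq|/r = (8.99×10⁹ N·m²/C²)(1.70×10⁻⁹)(3.78×10⁻⁹)/(0.260) = 2.22×10⁻⁷ J.
v_min = √(2|U|/m) = √(2·2.22×10⁻⁷/0.0401) = 3.33×10⁻³ m/s.

3.33×10⁻³ m/s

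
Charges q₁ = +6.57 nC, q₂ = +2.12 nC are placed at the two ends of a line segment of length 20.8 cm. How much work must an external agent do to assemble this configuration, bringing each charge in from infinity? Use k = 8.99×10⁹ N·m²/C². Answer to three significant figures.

6.02×10⁻⁷ J

The work to assemble the configuration equals its total potential energy, U = Σ kqᵢqⱼ/rᵢⱼ over all pairs.
The separation is r = 0.208 m.
U = (6.02×10⁻⁷) = 6.02×10⁻⁷ J.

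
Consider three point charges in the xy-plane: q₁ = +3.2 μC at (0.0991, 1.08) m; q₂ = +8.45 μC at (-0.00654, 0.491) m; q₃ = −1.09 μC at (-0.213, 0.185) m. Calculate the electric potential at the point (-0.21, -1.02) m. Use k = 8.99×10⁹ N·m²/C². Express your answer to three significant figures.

5.52×10⁴ V

The total potential is the scalar sum of each charge's contribution, V = Σ kqᵢ/rᵢ.
Distances from the field point to each charge: r₁ = 2.12 m, r₂ = 1.52 m, r₃ = 1.21 m.
V = k[(3.20×10⁻⁶)/(2.12) + (8.45×10⁻⁶)/(1.52) + (-1.09×10⁻⁶)/(1.21)] = 5.52×10⁴ V.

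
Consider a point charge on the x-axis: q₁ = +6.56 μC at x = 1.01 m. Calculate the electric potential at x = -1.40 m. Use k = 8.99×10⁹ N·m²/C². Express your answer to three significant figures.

Electric potential is a scalar, so the contributions from each charge add algebraically: V = Σ kqᵢ/rᵢ.
V = k[(6.56×10⁻⁶)/(2.41)] = 2.45×10⁴ V.

2.45×10⁴ V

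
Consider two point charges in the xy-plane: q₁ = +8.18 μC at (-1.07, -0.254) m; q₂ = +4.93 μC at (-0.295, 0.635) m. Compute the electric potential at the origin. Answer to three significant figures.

1.30×10⁵ V

The total potential is the scalar sum of each charge's contribution, V = Σ kqᵢ/rᵢ.
Distances from the field point to each charge: r₁ = 1.10 m, r₂ = 0.700 m.
V = k[(8.18×10⁻⁶)/(1.10) + (4.93×10⁻⁶)/(0.700)] = 1.30×10⁵ V.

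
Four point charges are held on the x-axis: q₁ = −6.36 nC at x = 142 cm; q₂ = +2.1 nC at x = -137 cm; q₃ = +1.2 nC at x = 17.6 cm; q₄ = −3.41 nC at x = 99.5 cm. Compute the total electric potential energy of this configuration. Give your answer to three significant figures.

3.03×10⁻⁷ J

The assembly work is the sum of pairwise potential energies, U = Σ_{i<j} kqᵢqⱼ/rᵢⱼ.
Pair separations: r₁₂ = 2.79 m, r₁₃ = 1.24 m, r₁₄ = 0.425 m, r₂₃ = 1.55 m, r₂₄ = 2.37 m, r₃₄ = 0.819 m.
Summing all 6 pair terms gives U = 3.03×10⁻⁷ J.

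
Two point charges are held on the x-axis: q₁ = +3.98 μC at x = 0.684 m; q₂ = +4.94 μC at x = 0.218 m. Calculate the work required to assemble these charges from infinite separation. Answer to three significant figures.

0.379 J

The assembly work is the sum of pairwise potential energies, U = Σ_{i<j} kqᵢqⱼ/rᵢⱼ.
Pair separations: r₁₂ = 0.466 m.
U = (0.379) = 0.379 J.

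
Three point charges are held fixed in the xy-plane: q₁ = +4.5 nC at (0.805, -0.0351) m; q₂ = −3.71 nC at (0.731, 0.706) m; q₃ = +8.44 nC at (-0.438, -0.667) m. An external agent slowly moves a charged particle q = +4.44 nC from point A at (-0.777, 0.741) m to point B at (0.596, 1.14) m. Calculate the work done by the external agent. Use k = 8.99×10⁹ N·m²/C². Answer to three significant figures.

-2.50×10⁻⁷ J

For quasistatic motion the external work equals the change in potential energy: W_ext = qΔV = q(V_B − V_A).
At A: distances to the source charges are 1.76 m, 1.51 m, 1.45 m; V_A = Σ kqᵢ/rᵢ = 53.2 V.
At B: distances to the source charges are 1.19 m, 0.455 m, 2.08 m; V_B = Σ kqᵢ/rᵢ = -3.04 V.
ΔV = V_B − V_A = -56.3 V.
W_ext = qΔV = (4.44×10⁻⁹ C)(-56.3 V) = -2.50×10⁻⁷ J.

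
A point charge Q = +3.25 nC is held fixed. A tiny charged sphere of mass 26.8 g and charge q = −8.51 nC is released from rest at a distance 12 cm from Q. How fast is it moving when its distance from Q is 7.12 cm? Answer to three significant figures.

Only the electrostatic force acts, so mechanical energy is conserved: ½mv² = U₁ − U₂ = kQq(1/r₁ − 1/r₂).
U₁ − U₂ = (8.99×10⁹ N·m²/C²)(3.25×10⁻⁹ C)(-8.51×10⁻⁹ C)(1/0.120 − 1/0.0712) = 1.42×10⁻⁶ J.
v = √(2·1.42×10⁻⁶/0.0268) = 0.0103 m/s.

0.0103 m/s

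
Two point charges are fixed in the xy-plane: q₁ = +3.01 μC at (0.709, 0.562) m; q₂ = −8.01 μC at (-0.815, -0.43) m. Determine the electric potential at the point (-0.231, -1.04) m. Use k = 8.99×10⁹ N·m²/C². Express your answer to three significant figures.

-7.07×10⁴ V

The total potential is the scalar sum of each charge's contribution, V = Σ kqᵢ/rᵢ.
Distances from the field point to each charge: r₁ = 1.86 m, r₂ = 0.844 m.
V = k[(3.01×10⁻⁶)/(1.86) + (-8.01×10⁻⁶)/(0.844)] = -7.07×10⁴ V.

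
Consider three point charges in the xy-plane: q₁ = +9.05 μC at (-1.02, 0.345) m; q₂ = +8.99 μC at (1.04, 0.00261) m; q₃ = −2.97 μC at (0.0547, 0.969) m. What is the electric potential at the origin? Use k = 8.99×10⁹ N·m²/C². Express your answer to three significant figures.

The total potential is the scalar sum of each charge's contribution, V = Σ kqᵢ/rᵢ.
Distances from the field point to each charge: r₁ = 1.08 m, r₂ = 1.04 m, r₃ = 0.971 m.
V = k[(9.05×10⁻⁶)/(1.08) + (8.99×10⁻⁶)/(1.04) + (-2.97×10⁻⁶)/(0.971)] = 1.26×10⁵ V.

1.26×10⁵ V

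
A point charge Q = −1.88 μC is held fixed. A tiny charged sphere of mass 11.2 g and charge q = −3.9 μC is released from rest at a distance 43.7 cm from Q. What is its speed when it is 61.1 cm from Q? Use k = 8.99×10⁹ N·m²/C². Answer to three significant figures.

2.77 m/s

Only the electrostatic force acts, so mechanical energy is conserved: ½mv² = U₁ − U₂ = kQq(1/r₁ − 1/r₂).
U₁ − U₂ = (8.99×10⁹ N·m²/C²)(-1.88×10⁻⁶ C)(-3.90×10⁻⁶ C)(1/0.437 − 1/0.611) = 0.0430 J.
v = √(2·0.0430/0.0112) = 2.77 m/s.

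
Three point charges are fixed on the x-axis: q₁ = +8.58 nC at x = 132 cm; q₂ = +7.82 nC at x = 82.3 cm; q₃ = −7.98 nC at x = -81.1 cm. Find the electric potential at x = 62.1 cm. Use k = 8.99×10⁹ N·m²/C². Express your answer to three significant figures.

The total potential is the scalar sum of each charge's contribution, V = Σ kqᵢ/rᵢ.
Distances from the field point to each charge: r₁ = 0.699 m, r₂ = 0.202 m, r₃ = 1.43 m.
V = k[(8.58×10⁻⁹)/(0.699) + (7.82×10⁻⁹)/(0.202) + (-7.98×10⁻⁹)/(1.43)] = 408 V.

408 V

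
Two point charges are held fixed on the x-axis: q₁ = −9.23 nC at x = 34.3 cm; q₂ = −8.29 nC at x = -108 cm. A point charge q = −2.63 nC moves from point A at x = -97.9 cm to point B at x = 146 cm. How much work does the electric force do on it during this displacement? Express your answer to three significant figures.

The work done by the electric force is W_field = −ΔU = −q(V_B − V_A) = q(V_A − V_B).
At A: distances to the source charges are 1.32 m, 0.101 m; V_A = Σ kqᵢ/rᵢ = -801 V.
At B: distances to the source charges are 1.12 m, 2.54 m; V_B = Σ kqᵢ/rᵢ = -104 V.
ΔV = V_B − V_A = 697 V.
W_field = −qΔV = −(-2.63×10⁻⁹ C)(697 V) = 1.83×10⁻⁶ J.

1.83×10⁻⁶ J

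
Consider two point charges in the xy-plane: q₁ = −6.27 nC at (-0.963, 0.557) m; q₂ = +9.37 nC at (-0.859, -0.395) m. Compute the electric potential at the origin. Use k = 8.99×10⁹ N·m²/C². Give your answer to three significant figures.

The total potential is the scalar sum of each charge's contribution, V = Σ kqᵢ/rᵢ.
Distances from the field point to each charge: r₁ = 1.11 m, r₂ = 0.945 m.
V = k[(-6.27×10⁻⁹)/(1.11) + (9.37×10⁻⁹)/(0.945)] = 38.4 V.

38.4 V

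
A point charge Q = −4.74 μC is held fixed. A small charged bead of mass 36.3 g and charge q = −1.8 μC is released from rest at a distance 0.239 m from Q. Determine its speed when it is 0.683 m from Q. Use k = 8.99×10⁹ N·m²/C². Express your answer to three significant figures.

Only the electrostatic force acts, so mechanical energy is conserved: ½mv² = U₁ − U₂ = kQq(1/r₁ − 1/r₂).
U₁ − U₂ = (8.99×10⁹ N·m²/C²)(-4.74×10⁻⁶ C)(-1.80×10⁻⁶ C)(1/0.239 − 1/0.683) = 0.209 J.
v = √(2·0.209/0.0363) = 3.39 m/s.

3.39 m/s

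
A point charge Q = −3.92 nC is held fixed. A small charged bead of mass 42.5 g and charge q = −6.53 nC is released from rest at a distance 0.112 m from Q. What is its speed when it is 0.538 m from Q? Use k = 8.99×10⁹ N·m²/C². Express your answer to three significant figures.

Only the electrostatic force acts, so mechanical energy is conserved: ½mv² = U₁ − U₂ = kQq(1/r₁ − 1/r₂).
U₁ − U₂ = (8.99×10⁹ N·m²/C²)(-3.92×10⁻⁹ C)(-6.53×10⁻⁹ C)(1/0.112 − 1/0.538) = 1.63×10⁻⁶ J.
v = √(2·1.63×10⁻⁶/0.0425) = 8.75×10⁻³ m/s.

8.75×10⁻³ m/s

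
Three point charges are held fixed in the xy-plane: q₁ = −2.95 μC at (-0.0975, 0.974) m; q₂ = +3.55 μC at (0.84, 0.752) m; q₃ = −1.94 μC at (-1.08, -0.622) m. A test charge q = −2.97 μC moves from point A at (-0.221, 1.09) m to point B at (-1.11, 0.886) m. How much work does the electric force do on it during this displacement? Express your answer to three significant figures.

0.343 J

The work done by the electric force is W_field = −ΔU = −q(V_B − V_A) = q(V_A − V_B).
At A: distances to the source charges are 0.169 m, 1.11 m, 1.92 m; V_A = Σ kqᵢ/rᵢ = -1.37×10⁵ V.
At B: distances to the source charges are 1.02 m, 1.95 m, 1.51 m; V_B = Σ kqᵢ/rᵢ = -2.13×10⁴ V.
ΔV = V_B − V_A = 1.16×10⁵ V.
W_field = −qΔV = −(-2.97×10⁻⁶ C)(1.16×10⁵ V) = 0.343 J.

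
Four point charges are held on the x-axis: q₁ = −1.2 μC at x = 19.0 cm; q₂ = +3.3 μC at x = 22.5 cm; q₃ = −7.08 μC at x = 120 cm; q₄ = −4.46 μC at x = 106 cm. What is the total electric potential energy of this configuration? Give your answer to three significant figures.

The assembly work is the sum of pairwise potential energies, U = Σ_{i<j} kqᵢqⱼ/rᵢⱼ.
Pair separations: r₁₂ = 0.0350 m, r₁₃ = 1.01 m, r₁₄ = 0.870 m, r₂₃ = 0.975 m, r₂₄ = 0.835 m, r₃₄ = 0.140 m.
Summing all 6 pair terms gives U = 0.768 J.

0.768 J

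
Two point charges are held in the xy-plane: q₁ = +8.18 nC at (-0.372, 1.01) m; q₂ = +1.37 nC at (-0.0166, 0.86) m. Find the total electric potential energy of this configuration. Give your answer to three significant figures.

2.61×10⁻⁷ J

The work to assemble the configuration equals its total potential energy, U = Σ kqᵢqⱼ/rᵢⱼ over all pairs.
Pair separations: r₁₂ = 0.386 m.
U = (2.61×10⁻⁷) = 2.61×10⁻⁷ J.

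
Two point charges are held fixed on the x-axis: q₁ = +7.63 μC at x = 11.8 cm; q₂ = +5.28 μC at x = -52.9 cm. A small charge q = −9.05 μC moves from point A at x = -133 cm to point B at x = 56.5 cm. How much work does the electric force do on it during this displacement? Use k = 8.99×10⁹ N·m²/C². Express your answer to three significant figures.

The work done by the electric force is W_field = −ΔU = −q(V_B − V_A) = q(V_A − V_B).
At A: distances to the source charges are 1.45 m, 0.801 m; V_A = Σ kqᵢ/rᵢ = 1.07×10⁵ V.
At B: distances to the source charges are 0.447 m, 1.09 m; V_B = Σ kqᵢ/rᵢ = 1.97×10⁵ V.
ΔV = V_B − V_A = 9.02×10⁴ V.
W_field = −qΔV = −(-9.05×10⁻⁶ C)(9.02×10⁴ V) = 0.816 J.

0.816 J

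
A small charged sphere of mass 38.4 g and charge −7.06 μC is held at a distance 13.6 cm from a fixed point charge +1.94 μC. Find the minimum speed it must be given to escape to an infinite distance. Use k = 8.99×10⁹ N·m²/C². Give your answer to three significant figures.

To just escape, total mechanical energy must reach zero at infinity: ½mv²_min + U = 0, so ½mv²_min = −U = |kQq|/r.
|U| = |kQq|/r = (8.99×10⁹ N·m²/C²)(1.94×10⁻⁶)(7.06×10⁻⁶)/(0.136) = 0.905 J.
v_min = √(2|U|/m) = √(2·0.905/0.0384) = 6.87 m/s.

6.87 m/s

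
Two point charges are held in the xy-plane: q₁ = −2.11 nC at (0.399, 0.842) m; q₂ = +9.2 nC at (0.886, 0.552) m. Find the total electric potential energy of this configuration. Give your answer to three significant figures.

-3.08×10⁻⁷ J

The work to assemble the configuration equals its total potential energy, U = Σ kqᵢqⱼ/rᵢⱼ over all pairs.
Pair separations: r₁₂ = 0.567 m.
U = (-3.08×10⁻⁷) = -3.08×10⁻⁷ J.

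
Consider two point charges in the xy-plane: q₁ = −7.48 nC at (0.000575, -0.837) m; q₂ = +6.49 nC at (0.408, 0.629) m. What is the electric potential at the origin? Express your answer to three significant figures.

The total potential is the scalar sum of each charge's contribution, V = Σ kqᵢ/rᵢ.
Distances from the field point to each charge: r₁ = 0.837 m, r₂ = 0.750 m.
V = k[(-7.48×10⁻⁹)/(0.837) + (6.49×10⁻⁹)/(0.750)] = -2.52 V.

-2.52 V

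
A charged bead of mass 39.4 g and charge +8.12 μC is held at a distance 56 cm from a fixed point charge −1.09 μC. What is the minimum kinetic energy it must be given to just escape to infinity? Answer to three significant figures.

To just escape, total mechanical energy must reach zero at infinity: ½mv²_min + U = 0, so ½mv²_min = −U = |kQq|/r.
|U| = |kQq|/r = (8.99×10⁹ N·m²/C²)(1.09×10⁻⁶)(8.12×10⁻⁶)/(0.560) = 0.142 J.

0.142 J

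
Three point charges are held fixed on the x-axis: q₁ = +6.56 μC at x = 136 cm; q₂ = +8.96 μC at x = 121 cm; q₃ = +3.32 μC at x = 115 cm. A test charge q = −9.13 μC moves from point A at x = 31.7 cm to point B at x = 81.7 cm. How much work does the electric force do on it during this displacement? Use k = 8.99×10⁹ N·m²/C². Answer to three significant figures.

2.01 J

The work done by the electric force is W_field = −ΔU = −q(V_B − V_A) = q(V_A − V_B).
At A: distances to the source charges are 1.04 m, 0.893 m, 0.833 m; V_A = Σ kqᵢ/rᵢ = 1.83×10⁵ V.
At B: distances to the source charges are 0.543 m, 0.393 m, 0.333 m; V_B = Σ kqᵢ/rᵢ = 4.03×10⁵ V.
ΔV = V_B − V_A = 2.21×10⁵ V.
W_field = −qΔV = −(-9.13×10⁻⁶ C)(2.21×10⁵ V) = 2.01 J.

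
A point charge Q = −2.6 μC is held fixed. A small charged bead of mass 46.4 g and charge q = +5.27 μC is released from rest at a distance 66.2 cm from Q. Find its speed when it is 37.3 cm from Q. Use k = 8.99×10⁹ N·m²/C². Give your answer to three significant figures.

Only the electrostatic force acts, so mechanical energy is conserved: ½mv² = U₁ − U₂ = kQq(1/r₁ − 1/r₂).
U₁ − U₂ = (8.99×10⁹ N·m²/C²)(-2.60×10⁻⁶ C)(5.27×10⁻⁶ C)(1/0.662 − 1/0.373) = 0.144 J.
v = √(2·0.144/0.0464) = 2.49 m/s.

2.49 m/s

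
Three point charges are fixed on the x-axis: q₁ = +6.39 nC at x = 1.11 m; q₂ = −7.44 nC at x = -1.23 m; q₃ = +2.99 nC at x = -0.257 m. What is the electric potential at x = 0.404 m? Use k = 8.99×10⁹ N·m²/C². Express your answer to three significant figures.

81.1 V

The total potential is the scalar sum of each charge's contribution, V = Σ kqᵢ/rᵢ.
Distances from the field point to each charge: r₁ = 0.706 m, r₂ = 1.63 m, r₃ = 0.661 m.
V = k[(6.39×10⁻⁹)/(0.706) + (-7.44×10⁻⁹)/(1.63) + (2.99×10⁻⁹)/(0.661)] = 81.1 V.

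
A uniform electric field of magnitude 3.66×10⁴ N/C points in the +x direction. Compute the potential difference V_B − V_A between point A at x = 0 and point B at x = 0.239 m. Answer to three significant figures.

In a uniform field, potential decreases in the direction of E: V_B − V_A = −E·Δx.
V_B − V_A = −(3.66×10⁴ V/m)(0.239 m) = -8750 V.

-8750 V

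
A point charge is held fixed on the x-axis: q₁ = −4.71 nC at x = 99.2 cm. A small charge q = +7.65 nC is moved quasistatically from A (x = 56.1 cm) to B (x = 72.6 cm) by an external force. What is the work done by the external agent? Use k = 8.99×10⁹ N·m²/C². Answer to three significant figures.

For quasistatic motion the external work equals the change in potential energy: W_ext = qΔV = q(V_B − V_A).
At A: distance to the source charge is 0.431 m; V_A = kq₁/r = -98.2 V.
At B: distance to the source charge is 0.266 m; V_B = kq₁/r = -159 V.
ΔV = V_B − V_A = -60.9 V.
W_ext = qΔV = (7.65×10⁻⁹ C)(-60.9 V) = -4.66×10⁻⁷ J.

-4.66×10⁻⁷ J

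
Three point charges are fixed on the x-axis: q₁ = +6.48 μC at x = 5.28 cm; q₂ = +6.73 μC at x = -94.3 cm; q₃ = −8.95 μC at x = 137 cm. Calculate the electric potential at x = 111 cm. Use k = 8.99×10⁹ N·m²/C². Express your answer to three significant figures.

Electric potential is a scalar, so the contributions from each charge add algebraically: V = Σ kqᵢ/rᵢ.
Distances from the field point to each charge: r₁ = 1.06 m, r₂ = 2.05 m, r₃ = 0.260 m.
V = k[(6.48×10⁻⁶)/(1.06) + (6.73×10⁻⁶)/(2.05) + (-8.95×10⁻⁶)/(0.260)] = -2.25×10⁵ V.

-2.25×10⁵ V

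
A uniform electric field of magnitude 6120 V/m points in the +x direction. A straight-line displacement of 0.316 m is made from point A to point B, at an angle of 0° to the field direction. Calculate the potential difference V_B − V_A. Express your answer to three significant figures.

Only the component of displacement along E changes the potential: ΔV = −E·d·cosθ.
ΔV = −(6120 V/m)(0.316 m)cos0° = -1930 V.

-1930 V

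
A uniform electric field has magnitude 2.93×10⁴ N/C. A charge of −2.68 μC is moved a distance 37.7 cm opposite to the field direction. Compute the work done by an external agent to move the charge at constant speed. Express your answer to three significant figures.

The potential change for a displacement 37.7 cm opposite to the field direction is ΔV = +Ed = 1.10×10⁴ V.
W_ext = qΔV = -0.0296 J.

-0.0296 J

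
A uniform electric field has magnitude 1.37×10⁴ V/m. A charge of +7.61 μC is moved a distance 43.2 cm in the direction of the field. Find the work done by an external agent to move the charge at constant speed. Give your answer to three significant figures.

-0.0450 J

The potential change for a displacement 43.2 cm in the direction of the field is ΔV = −Ed = -5920 V.
W_ext = qΔV = -0.0450 J.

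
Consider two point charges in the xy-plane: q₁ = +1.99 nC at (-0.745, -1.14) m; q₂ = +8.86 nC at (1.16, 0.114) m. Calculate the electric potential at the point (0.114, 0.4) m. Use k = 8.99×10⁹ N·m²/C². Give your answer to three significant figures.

83.6 V

Electric potential is a scalar, so the contributions from each charge add algebraically: V = Σ kqᵢ/rᵢ.
Distances from the field point to each charge: r₁ = 1.76 m, r₂ = 1.08 m.
V = k[(1.99×10⁻⁹)/(1.76) + (8.86×10⁻⁹)/(1.08)] = 83.6 V.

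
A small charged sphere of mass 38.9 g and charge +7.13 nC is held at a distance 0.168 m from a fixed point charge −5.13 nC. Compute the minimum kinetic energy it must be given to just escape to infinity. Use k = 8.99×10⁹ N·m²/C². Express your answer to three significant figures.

1.96×10⁻⁶ J

To just escape, total mechanical energy must reach zero at infinity: ½mv²_min + U = 0, so ½mv²_min = −U = |kQq|/r.
|U| = |kQq|/r = (8.99×10⁹ N·m²/C²)(5.13×10⁻⁹)(7.13×10⁻⁹)/(0.168) = 1.96×10⁻⁶ J.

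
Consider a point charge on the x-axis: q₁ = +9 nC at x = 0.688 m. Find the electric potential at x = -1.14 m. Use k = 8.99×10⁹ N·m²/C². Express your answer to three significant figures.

Electric potential is a scalar, so the contributions from each charge add algebraically: V = Σ kqᵢ/rᵢ.
V = k[(9.00×10⁻⁹)/(1.83)] = 44.3 V.

44.3 V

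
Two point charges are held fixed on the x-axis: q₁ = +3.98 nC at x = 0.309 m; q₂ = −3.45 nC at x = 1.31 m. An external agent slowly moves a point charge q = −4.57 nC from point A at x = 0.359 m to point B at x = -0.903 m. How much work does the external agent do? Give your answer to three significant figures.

For quasistatic motion the external work equals the change in potential energy: W_ext = qΔV = q(V_B − V_A).
At A: distances to the source charges are 0.0500 m, 0.951 m; V_A = Σ kqᵢ/rᵢ = 683 V.
At B: distances to the source charges are 1.21 m, 2.21 m; V_B = Σ kqᵢ/rᵢ = 15.5 V.
ΔV = V_B − V_A = -667 V.
W_ext = qΔV = (-4.57×10⁻⁹ C)(-667 V) = 3.05×10⁻⁶ J.

3.05×10⁻⁶ J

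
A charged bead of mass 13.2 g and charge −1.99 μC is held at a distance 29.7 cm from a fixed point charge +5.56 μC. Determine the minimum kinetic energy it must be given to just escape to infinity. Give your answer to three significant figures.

To just escape, total mechanical energy must reach zero at infinity: ½mv²_min + U = 0, so ½mv²_min = −U = |kQq|/r.
|U| = |kQq|/r = (8.99×10⁹ N·m²/C²)(5.56×10⁻⁶)(1.99×10⁻⁶)/(0.297) = 0.335 J.

0.335 J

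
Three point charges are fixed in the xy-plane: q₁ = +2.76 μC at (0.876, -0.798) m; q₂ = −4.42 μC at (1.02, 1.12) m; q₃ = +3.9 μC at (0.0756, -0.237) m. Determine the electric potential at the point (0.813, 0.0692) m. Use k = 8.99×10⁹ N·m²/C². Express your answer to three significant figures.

Electric potential is a scalar, so the contributions from each charge add algebraically: V = Σ kqᵢ/rᵢ.
Distances from the field point to each charge: r₁ = 0.869 m, r₂ = 1.07 m, r₃ = 0.798 m.
V = k[(2.76×10⁻⁶)/(0.869) + (-4.42×10⁻⁶)/(1.07) + (3.90×10⁻⁶)/(0.798)] = 3.53×10⁴ V.

3.53×10⁴ V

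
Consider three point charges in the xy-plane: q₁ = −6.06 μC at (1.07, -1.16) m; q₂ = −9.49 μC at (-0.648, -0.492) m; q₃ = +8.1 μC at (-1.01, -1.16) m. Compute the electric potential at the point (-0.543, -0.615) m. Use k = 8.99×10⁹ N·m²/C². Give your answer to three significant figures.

-4.58×10⁵ V

The total potential is the scalar sum of each charge's contribution, V = Σ kqᵢ/rᵢ.
Distances from the field point to each charge: r₁ = 1.70 m, r₂ = 0.162 m, r₃ = 0.718 m.
V = k[(-6.06×10⁻⁶)/(1.70) + (-9.49×10⁻⁶)/(0.162) + (8.10×10⁻⁶)/(0.718)] = -4.58×10⁵ V.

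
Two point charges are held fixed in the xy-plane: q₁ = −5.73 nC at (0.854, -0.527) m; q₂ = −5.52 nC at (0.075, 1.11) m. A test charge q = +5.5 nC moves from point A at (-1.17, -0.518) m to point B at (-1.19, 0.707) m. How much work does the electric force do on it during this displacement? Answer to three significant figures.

5.11×10⁻⁸ J

The work done by the electric force is W_field = −ΔU = −q(V_B − V_A) = q(V_A − V_B).
At A: distances to the source charges are 2.02 m, 2.05 m; V_A = Σ kqᵢ/rᵢ = -49.7 V.
At B: distances to the source charges are 2.39 m, 1.33 m; V_B = Σ kqᵢ/rᵢ = -59.0 V.
ΔV = V_B − V_A = -9.29 V.
W_field = −qΔV = −(5.50×10⁻⁹ C)(-9.29 V) = 5.11×10⁻⁸ J.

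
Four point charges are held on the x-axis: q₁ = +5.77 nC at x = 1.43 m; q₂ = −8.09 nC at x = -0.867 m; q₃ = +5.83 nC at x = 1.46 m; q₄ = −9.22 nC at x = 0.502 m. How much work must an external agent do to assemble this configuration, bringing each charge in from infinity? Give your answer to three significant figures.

9.19×10⁻⁶ J

The assembly work is the sum of pairwise potential energies, U = Σ_{i<j} kqᵢqⱼ/rᵢⱼ.
Pair separations: r₁₂ = 2.30 m, r₁₃ = 0.0300 m, r₁₄ = 0.928 m, r₂₃ = 2.33 m, r₂₄ = 1.37 m, r₃₄ = 0.958 m.
Summing all 6 pair terms gives U = 9.19×10⁻⁶ J.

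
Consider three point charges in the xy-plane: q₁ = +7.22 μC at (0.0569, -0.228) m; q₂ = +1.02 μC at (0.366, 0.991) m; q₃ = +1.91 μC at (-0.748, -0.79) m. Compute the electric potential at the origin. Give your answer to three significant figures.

Electric potential is a scalar, so the contributions from each charge add algebraically: V = Σ kqᵢ/rᵢ.
Distances from the field point to each charge: r₁ = 0.235 m, r₂ = 1.06 m, r₃ = 1.09 m.
V = k[(7.22×10⁻⁶)/(0.235) + (1.02×10⁻⁶)/(1.06) + (1.91×10⁻⁶)/(1.09)] = 3.01×10⁵ V.

3.01×10⁵ V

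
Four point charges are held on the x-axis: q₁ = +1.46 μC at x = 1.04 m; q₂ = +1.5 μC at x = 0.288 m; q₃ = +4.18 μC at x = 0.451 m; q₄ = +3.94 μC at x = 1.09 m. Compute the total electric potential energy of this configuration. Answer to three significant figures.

1.80 J

The assembly work is the sum of pairwise potential energies, U = Σ_{i<j} kqᵢqⱼ/rᵢⱼ.
Pair separations: r₁₂ = 0.752 m, r₁₃ = 0.589 m, r₁₄ = 0.0500 m, r₂₃ = 0.163 m, r₂₄ = 0.802 m, r₃₄ = 0.639 m.
Summing all 6 pair terms gives U = 1.80 J.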